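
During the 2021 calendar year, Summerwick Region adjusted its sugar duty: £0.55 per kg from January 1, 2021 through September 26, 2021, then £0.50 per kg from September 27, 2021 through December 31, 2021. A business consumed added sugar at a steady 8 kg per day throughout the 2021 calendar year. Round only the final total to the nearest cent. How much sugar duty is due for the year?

£1,567.60

January 1 – September 26, 2021: 269 days × 8 kg/day = 2,152 kg at £0.55/kg → £1,183.60
September 27 – December 31, 2021: 96 days × 8 kg/day = 768 kg at £0.50/kg → £384.00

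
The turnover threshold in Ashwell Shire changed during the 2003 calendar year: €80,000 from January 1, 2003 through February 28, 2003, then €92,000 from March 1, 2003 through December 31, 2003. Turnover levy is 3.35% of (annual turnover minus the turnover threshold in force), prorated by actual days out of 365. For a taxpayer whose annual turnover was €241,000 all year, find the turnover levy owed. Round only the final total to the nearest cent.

€5,056.48

January 1 – February 28, 2003: 59 days, exemption €80,000 → (€241,000 − €80,000) × 3.35% × 59/365 = €871.8260
March 1 – December 31, 2003: 306 days, exemption €92,000 → (€241,000 − €92,000) × 3.35% × 306/365 = €4,184.6548
Total = €5,056.4808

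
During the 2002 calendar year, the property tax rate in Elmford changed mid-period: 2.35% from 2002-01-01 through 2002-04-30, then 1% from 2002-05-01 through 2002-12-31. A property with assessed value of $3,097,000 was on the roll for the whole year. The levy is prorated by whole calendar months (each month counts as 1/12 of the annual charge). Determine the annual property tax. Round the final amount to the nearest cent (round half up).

$44,906.50

2002-01-01 to 2002-04-30: 4 months at 2.35% → $3,097,000 × 2.35% × 4/12 = $24,259.8333
2002-05-01 to 2002-12-31: 8 months at 1% → $3,097,000 × 1% × 8/12 = $20,646.6667
Total = $44,906.5000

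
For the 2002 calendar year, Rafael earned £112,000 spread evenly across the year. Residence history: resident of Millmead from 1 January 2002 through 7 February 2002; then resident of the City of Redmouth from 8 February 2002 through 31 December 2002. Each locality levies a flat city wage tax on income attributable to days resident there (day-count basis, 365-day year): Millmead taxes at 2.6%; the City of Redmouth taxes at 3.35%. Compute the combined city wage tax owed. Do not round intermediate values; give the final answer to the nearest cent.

Millmead, 1 January – 7 February 2002: 38 days → £112,000 × 2.6% × 38/365 = £303.1671
The City of Redmouth, 8 February – 31 December 2002: 327 days → £112,000 × 3.35% × 327/365 = £3,361.3808
Total = £3,664.5479

£3,664.55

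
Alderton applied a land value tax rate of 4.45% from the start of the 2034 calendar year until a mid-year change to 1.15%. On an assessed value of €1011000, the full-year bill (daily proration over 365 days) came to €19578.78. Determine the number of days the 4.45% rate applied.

87 days

Let d = days at the first rate; then 365 − d days at the second rate.
€1011000 × [4.45%·d + 1.15%·(365−d)] / 365 = €19578.78
Solving gives d = 87, so the new rate took effect on March 29, 2034.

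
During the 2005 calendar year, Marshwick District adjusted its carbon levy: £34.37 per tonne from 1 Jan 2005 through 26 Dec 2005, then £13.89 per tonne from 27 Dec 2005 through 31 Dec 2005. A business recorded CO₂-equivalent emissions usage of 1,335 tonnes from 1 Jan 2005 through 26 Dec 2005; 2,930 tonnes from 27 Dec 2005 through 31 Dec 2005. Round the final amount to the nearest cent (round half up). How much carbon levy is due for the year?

£86,581.65

1 Jan – 26 Dec 2005: 1,335 tonnes at £34.37/tonne → £45,883.95
27 Dec – 31 Dec 2005: 2,930 tonnes at £13.89/tonne → £40,697.70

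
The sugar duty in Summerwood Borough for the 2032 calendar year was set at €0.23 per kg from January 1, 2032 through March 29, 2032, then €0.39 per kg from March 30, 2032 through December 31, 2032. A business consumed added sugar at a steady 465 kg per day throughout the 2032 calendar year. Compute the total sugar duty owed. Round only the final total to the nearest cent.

January 1 – March 29, 2032: 89 days × 465 kg/day = 41,385 kg at €0.23/kg → €9,518.55
March 30 – December 31, 2032: 277 days × 465 kg/day = 128,805 kg at €0.39/kg → €50,233.95

€59,752.50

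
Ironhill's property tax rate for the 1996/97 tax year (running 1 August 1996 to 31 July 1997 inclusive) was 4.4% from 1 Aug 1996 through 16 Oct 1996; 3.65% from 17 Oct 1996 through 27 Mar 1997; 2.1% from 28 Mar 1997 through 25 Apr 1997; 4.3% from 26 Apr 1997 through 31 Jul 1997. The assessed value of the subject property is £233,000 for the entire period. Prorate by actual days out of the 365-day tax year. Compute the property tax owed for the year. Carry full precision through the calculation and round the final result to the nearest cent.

1 Aug – 16 Oct 1996: 77 days at 4.4% → £233,000 × 4.4% × 77/365 = £2,162.7507
17 Oct 1996 – 27 Mar 1997: 162 days at 3.65% → £233,000 × 3.65% × 162/365 = £3,774.6000
28 Mar – 25 Apr 1997: 29 days at 2.1% → £233,000 × 2.1% × 29/365 = £388.7589
26 Apr – 31 Jul 1997: 97 days at 4.3% → £233,000 × 4.3% × 97/365 = £2,662.5836
Total = £8,988.6932

£8,988.69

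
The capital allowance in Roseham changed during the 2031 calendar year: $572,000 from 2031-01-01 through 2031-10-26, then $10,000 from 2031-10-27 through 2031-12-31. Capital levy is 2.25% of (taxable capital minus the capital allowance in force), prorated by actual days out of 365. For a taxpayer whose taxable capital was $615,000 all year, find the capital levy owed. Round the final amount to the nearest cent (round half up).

2031-01-01 to 2031-10-26: 299 days, exemption $572,000 → ($615,000 − $572,000) × 2.25% × 299/365 = $792.5548
2031-10-27 to 2031-12-31: 66 days, exemption $10,000 → ($615,000 − $10,000) × 2.25% × 66/365 = $2,461.4384
Total = $3,253.9932

$3,253.99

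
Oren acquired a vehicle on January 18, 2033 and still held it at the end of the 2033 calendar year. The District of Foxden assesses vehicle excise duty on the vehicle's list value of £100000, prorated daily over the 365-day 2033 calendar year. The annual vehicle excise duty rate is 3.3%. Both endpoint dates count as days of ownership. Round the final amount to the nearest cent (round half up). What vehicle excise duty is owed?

Days held (January 18 – December 31, 2033): 348 out of 365
Tax = £100000 × 3.3% × 348/365 = £3146.3014

£3146.30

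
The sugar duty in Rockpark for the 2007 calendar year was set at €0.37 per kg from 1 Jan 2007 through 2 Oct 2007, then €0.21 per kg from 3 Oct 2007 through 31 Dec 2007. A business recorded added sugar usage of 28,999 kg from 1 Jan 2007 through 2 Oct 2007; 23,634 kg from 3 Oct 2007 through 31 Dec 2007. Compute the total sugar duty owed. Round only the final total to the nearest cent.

1 Jan – 2 Oct 2007: 28,999 kg at €0.37/kg → €10,729.63
3 Oct – 31 Dec 2007: 23,634 kg at €0.21/kg → €4,963.14

€15,692.77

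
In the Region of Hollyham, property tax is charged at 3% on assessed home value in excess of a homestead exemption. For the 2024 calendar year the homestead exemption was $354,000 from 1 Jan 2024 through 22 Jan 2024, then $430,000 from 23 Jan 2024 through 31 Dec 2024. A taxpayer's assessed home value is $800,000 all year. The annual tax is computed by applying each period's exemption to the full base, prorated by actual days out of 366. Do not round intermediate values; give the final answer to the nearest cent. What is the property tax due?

1 Jan – 22 Jan 2024: 22 days, exemption $354,000 → ($800,000 − $354,000) × 3% × 22/366 = $804.2623
23 Jan – 31 Dec 2024: 344 days, exemption $430,000 → ($800,000 − $430,000) × 3% × 344/366 = $10,432.7869
Total = $11,237.0492

$11,237.05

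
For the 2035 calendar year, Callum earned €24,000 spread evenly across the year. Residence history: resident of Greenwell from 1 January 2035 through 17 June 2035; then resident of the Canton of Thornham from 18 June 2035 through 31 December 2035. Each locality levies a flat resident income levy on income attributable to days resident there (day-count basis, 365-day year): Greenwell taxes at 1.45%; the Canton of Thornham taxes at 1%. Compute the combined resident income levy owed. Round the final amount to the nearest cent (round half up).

Greenwell, 1 January – 17 June 2035: 168 days → €24,000 × 1.45% × 168/365 = €160.1753
The Canton of Thornham, 18 June – 31 December 2035: 197 days → €24,000 × 1% × 197/365 = €129.5342
Total = €289.7096

€289.71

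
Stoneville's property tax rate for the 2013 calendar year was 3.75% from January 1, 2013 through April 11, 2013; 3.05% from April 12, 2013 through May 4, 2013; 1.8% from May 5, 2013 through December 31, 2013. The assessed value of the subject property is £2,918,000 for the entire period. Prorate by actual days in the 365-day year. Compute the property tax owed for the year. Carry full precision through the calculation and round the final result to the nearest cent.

£70,567.63

January 1 – April 11, 2013: 101 days at 3.75% → £2,918,000 × 3.75% × 101/365 = £30,279.2466
April 12 – May 4, 2013: 23 days at 3.05% → £2,918,000 × 3.05% × 23/365 = £5,608.1562
May 5 – December 31, 2013: 241 days at 1.8% → £2,918,000 × 1.8% × 241/365 = £34,680.2301
Total = £70,567.6329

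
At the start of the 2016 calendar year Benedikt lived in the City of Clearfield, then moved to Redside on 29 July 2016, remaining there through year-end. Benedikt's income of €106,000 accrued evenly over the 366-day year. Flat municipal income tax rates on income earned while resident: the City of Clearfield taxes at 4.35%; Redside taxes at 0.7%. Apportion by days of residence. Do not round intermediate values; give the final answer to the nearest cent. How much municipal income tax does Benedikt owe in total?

€2,961.92

The City of Clearfield, 1 January – 28 July 2016: 210 days → €106,000 × 4.35% × 210/366 = €2,645.6557
Redside, 29 July – 31 December 2016: 156 days → €106,000 × 0.7% × 156/366 = €316.2623
Total = €2,961.9180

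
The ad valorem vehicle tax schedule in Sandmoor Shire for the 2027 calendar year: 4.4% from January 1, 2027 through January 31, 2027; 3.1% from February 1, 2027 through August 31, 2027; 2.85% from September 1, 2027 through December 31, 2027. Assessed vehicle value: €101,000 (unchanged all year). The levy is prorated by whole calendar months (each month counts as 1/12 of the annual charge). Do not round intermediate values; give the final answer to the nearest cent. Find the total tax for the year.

€3,156.25

January 1 – January 31, 2027: 1 month at 4.4% → €101,000 × 4.4% × 1/12 = €370.3333
February 1 – August 31, 2027: 7 months at 3.1% → €101,000 × 3.1% × 7/12 = €1,826.4167
September 1 – December 31, 2027: 4 months at 2.85% → €101,000 × 2.85% × 4/12 = €959.5000
Total = €3,156.2500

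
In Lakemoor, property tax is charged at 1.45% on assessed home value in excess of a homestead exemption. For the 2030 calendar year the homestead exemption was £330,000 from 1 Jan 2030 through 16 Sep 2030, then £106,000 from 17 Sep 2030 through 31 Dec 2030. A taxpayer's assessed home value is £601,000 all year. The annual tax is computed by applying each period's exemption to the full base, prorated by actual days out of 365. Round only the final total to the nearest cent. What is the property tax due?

£4,872.75

1 Jan – 16 Sep 2030: 259 days, exemption £330,000 → (£601,000 − £330,000) × 1.45% × 259/365 = £2,788.3301
17 Sep – 31 Dec 2030: 106 days, exemption £106,000 → (£601,000 − £106,000) × 1.45% × 106/365 = £2,084.4247
Total = £4,872.7548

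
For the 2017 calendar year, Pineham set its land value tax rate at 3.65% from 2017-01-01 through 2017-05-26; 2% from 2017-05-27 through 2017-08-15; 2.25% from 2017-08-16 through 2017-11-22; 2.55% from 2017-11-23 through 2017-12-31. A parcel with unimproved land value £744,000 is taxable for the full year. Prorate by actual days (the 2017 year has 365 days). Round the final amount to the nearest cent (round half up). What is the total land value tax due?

£20,732.12

2017-01-01 to 2017-05-26: 146 days at 3.65% → £744,000 × 3.65% × 146/365 = £10,862.4000
2017-05-27 to 2017-08-15: 81 days at 2% → £744,000 × 2% × 81/365 = £3,302.1370
2017-08-16 to 2017-11-22: 99 days at 2.25% → £744,000 × 2.25% × 99/365 = £4,540.4384
2017-11-23 to 2017-12-31: 39 days at 2.55% → £744,000 × 2.55% × 39/365 = £2,027.1452
Total = £20,732.1205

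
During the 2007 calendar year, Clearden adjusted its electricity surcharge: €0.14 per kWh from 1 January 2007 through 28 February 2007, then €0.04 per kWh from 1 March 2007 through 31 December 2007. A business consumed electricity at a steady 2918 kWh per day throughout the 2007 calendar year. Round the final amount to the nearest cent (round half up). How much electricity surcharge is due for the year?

1 January – 28 February 2007: 59 days × 2918 kWh/day = 172,162 kWh at €0.14/kWh → €24102.68
1 March – 31 December 2007: 306 days × 2918 kWh/day = 892,908 kWh at €0.04/kWh → €35716.32

€59819.00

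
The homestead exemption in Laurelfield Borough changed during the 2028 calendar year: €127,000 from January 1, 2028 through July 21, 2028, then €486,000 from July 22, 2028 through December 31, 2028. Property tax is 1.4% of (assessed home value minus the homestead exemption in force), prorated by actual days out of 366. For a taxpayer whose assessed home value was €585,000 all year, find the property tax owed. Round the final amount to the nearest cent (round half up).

January 1 – July 21, 2028: 203 days, exemption €127,000 → (€585,000 − €127,000) × 1.4% × 203/366 = €3,556.3825
July 22 – December 31, 2028: 163 days, exemption €486,000 → (€585,000 − €486,000) × 1.4% × 163/366 = €617.2623
Total = €4,173.6448

€4,173.64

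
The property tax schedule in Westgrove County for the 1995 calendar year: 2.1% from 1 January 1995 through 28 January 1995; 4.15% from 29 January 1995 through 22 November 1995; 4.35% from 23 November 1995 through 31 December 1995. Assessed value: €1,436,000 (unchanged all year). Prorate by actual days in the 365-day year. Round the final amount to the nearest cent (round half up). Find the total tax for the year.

1 January – 28 January 1995: 28 days at 2.1% → €1,436,000 × 2.1% × 28/365 = €2,313.3370
29 January – 22 November 1995: 298 days at 4.15% → €1,436,000 × 4.15% × 298/365 = €48,654.8274
23 November – 31 December 1995: 39 days at 4.35% → €1,436,000 × 4.35% × 39/365 = €6,674.4493
Total = €57,642.6137

€57,642.61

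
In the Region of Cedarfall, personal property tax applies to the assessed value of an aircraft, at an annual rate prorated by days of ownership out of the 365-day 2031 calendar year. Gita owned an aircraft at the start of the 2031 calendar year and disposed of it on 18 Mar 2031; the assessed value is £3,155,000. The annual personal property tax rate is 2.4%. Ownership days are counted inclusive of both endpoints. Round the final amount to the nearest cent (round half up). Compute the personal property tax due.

Days held (1 Jan – 18 Mar 2031): 77 out of 365
Tax = £3,155,000 × 2.4% × 77/365 = £15,973.8082

£15,973.81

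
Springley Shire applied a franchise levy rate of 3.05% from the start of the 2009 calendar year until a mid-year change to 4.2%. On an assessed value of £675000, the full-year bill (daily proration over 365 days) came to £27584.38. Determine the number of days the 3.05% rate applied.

36 days

Let d = days at the first rate; then 365 − d days at the second rate.
£675000 × [3.05%·d + 4.2%·(365−d)] / 365 = £27584.38
Solving gives d = 36, so the new rate took effect on 6 Feb 2009.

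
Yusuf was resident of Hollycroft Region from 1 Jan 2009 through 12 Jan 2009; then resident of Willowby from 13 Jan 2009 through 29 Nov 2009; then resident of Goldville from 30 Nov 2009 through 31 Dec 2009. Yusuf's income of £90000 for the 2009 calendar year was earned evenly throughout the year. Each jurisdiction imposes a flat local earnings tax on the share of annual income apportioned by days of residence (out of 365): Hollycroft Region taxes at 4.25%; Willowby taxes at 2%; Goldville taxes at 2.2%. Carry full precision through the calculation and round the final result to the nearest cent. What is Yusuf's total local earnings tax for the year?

Hollycroft Region, 1 Jan – 12 Jan 2009: 12 days → £90000 × 4.25% × 12/365 = £125.7534
Willowby, 13 Jan – 29 Nov 2009: 321 days → £90000 × 2% × 321/365 = £1583.0137
Goldville, 30 Nov – 31 Dec 2009: 32 days → £90000 × 2.2% × 32/365 = £173.5890
Total = £1882.3562

£1882.36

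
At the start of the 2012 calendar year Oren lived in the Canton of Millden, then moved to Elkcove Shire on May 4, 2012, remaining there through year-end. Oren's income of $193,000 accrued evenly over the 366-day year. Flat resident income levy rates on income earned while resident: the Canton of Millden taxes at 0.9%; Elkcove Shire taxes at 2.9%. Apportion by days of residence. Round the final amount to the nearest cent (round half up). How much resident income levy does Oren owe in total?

The Canton of Millden, January 1 – May 3, 2012: 124 days → $193,000 × 0.9% × 124/366 = $588.4918
Elkcove Shire, May 4 – December 31, 2012: 242 days → $193,000 × 2.9% × 242/366 = $3,700.7486
Total = $4,289.2404

$4,289.24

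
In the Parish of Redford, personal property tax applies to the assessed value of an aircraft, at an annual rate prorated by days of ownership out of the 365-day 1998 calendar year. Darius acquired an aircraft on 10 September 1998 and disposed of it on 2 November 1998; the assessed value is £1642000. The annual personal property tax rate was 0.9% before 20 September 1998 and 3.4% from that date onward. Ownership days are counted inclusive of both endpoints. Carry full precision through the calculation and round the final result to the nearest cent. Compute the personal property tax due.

10 September – 19 September 1998: 10 days at 0.9% → £1642000 × 0.9% × 10/365 = £404.8767
20 September – 2 November 1998: 44 days at 3.4% → £1642000 × 3.4% × 44/365 = £6729.9507
Total = £7134.8274

£7134.83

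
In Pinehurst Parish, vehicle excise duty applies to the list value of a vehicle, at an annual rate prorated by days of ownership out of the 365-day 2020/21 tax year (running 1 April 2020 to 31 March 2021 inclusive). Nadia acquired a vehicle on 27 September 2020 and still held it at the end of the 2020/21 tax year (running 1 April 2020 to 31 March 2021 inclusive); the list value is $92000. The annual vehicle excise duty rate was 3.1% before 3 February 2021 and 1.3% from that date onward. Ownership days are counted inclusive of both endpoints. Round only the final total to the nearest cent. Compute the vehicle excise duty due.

27 September 2020 – 2 February 2021: 129 days at 3.1% → $92000 × 3.1% × 129/365 = $1007.9671
3 February – 31 March 2021: 57 days at 1.3% → $92000 × 1.3% × 57/365 = $186.7726
Total = $1194.7397

$1194.74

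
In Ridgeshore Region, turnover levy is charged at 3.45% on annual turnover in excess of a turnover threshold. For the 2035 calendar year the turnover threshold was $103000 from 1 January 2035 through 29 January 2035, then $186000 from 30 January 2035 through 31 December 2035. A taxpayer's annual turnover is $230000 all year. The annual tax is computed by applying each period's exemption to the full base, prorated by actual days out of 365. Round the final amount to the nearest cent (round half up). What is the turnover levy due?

1 January – 29 January 2035: 29 days, exemption $103000 → ($230000 − $103000) × 3.45% × 29/365 = $348.1192
30 January – 31 December 2035: 336 days, exemption $186000 → ($230000 − $186000) × 3.45% × 336/365 = $1397.3918
Total = $1745.5110

$1745.51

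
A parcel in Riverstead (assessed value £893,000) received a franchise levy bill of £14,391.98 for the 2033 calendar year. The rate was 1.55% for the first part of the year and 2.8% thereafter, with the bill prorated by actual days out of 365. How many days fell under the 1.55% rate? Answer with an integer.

347 days

Let d = days at the first rate; then 365 − d days at the second rate.
£893,000 × [1.55%·d + 2.8%·(365−d)] / 365 = £14,391.98
Solving gives d = 347, so the new rate took effect on December 14, 2033.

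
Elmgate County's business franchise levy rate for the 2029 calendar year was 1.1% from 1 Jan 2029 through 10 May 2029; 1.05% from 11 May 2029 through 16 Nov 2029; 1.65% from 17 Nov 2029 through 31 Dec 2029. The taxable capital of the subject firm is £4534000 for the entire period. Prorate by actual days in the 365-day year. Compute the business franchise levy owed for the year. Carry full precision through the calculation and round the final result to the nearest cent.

£51768.34

1 Jan – 10 May 2029: 130 days at 1.1% → £4534000 × 1.1% × 130/365 = £17763.3425
11 May – 16 Nov 2029: 190 days at 1.05% → £4534000 × 1.05% × 190/365 = £24781.7260
17 Nov – 31 Dec 2029: 45 days at 1.65% → £4534000 × 1.65% × 45/365 = £9223.2740
Total = £51768.3425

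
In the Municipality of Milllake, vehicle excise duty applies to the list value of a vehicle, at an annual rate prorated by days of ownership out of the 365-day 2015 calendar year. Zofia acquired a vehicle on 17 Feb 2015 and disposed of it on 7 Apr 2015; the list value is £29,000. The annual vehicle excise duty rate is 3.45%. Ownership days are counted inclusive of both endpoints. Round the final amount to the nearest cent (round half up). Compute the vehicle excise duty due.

Days held (17 Feb – 7 Apr 2015): 50 out of 365
Tax = £29,000 × 3.45% × 50/365 = £137.0548

£137.05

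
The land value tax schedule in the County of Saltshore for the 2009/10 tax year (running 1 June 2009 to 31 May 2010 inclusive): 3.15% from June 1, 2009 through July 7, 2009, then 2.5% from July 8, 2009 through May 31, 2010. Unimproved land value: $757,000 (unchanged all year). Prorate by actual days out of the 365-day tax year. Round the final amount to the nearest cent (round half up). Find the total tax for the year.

June 1 – July 7, 2009: 37 days at 3.15% → $757,000 × 3.15% × 37/365 = $2,417.2151
July 8, 2009 – May 31, 2010: 328 days at 2.5% → $757,000 × 2.5% × 328/365 = $17,006.5753
Total = $19,423.7904

$19,423.79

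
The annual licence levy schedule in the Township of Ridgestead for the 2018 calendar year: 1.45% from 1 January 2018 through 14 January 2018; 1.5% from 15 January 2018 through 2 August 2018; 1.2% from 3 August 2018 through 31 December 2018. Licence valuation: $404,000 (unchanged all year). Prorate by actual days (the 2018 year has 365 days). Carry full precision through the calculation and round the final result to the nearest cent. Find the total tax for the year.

1 January – 14 January 2018: 14 days at 1.45% → $404,000 × 1.45% × 14/365 = $224.6904
15 January – 2 August 2018: 200 days at 1.5% → $404,000 × 1.5% × 200/365 = $3,320.5479
3 August – 31 December 2018: 151 days at 1.2% → $404,000 × 1.2% × 151/365 = $2,005.6110
Total = $5,550.8493

$5,550.85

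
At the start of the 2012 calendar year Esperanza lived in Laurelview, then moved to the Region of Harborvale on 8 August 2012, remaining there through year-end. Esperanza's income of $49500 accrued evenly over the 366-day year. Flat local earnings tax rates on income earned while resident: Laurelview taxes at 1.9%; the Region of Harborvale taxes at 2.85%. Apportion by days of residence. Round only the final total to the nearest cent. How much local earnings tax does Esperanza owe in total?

Laurelview, 1 January – 7 August 2012: 220 days → $49500 × 1.9% × 220/366 = $565.3279
The Region of Harborvale, 8 August – 31 December 2012: 146 days → $49500 × 2.85% × 146/366 = $562.7582
Total = $1128.0861

$1128.09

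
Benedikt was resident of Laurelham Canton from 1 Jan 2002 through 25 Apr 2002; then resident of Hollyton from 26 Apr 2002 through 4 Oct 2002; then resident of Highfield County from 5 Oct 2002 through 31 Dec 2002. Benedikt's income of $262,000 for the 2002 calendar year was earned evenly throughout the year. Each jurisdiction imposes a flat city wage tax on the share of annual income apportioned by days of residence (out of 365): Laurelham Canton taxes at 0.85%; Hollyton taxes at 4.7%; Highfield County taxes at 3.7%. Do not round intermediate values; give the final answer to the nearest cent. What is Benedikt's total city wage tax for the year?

$8,504.23

Laurelham Canton, 1 Jan – 25 Apr 2002: 115 days → $262,000 × 0.85% × 115/365 = $701.6575
Hollyton, 26 Apr – 4 Oct 2002: 162 days → $262,000 × 4.7% × 162/365 = $5,465.3918
Highfield County, 5 Oct – 31 Dec 2002: 88 days → $262,000 × 3.7% × 88/365 = $2,337.1836
Total = $8,504.2329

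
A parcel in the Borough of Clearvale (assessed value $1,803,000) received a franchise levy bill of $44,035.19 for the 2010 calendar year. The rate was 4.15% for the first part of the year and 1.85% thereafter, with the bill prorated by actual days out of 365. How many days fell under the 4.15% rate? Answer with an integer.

94 days

Let d = days at the first rate; then 365 − d days at the second rate.
$1,803,000 × [4.15%·d + 1.85%·(365−d)] / 365 = $44,035.19
Solving gives d = 94, so the new rate took effect on April 5, 2010.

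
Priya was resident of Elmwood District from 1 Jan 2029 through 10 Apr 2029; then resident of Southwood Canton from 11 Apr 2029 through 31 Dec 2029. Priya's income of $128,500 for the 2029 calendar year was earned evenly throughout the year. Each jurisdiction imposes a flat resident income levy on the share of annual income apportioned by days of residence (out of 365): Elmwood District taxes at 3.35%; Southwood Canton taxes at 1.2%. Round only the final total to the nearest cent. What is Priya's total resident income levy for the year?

$2,298.92

Elmwood District, 1 Jan – 10 Apr 2029: 100 days → $128,500 × 3.35% × 100/365 = $1,179.3836
Southwood Canton, 11 Apr – 31 Dec 2029: 265 days → $128,500 × 1.2% × 265/365 = $1,119.5342
Total = $2,298.9178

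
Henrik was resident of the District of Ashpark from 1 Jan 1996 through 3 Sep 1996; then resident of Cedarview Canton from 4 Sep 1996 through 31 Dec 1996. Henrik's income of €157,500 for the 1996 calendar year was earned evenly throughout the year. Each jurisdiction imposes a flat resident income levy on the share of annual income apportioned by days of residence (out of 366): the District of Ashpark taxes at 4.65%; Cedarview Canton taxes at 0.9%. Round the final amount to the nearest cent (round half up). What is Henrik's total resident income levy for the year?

The District of Ashpark, 1 Jan – 3 Sep 1996: 247 days → €157,500 × 4.65% × 247/366 = €4,942.5307
Cedarview Canton, 4 Sep – 31 Dec 1996: 119 days → €157,500 × 0.9% × 119/366 = €460.8811
Total = €5,403.4119

€5,403.41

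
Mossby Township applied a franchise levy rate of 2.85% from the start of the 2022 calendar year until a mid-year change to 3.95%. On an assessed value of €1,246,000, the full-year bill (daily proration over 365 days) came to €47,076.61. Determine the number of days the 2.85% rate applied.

57 days

Let d = days at the first rate; then 365 − d days at the second rate.
€1,246,000 × [2.85%·d + 3.95%·(365−d)] / 365 = €47,076.61
Solving gives d = 57, so the new rate took effect on 27 Feb 2022.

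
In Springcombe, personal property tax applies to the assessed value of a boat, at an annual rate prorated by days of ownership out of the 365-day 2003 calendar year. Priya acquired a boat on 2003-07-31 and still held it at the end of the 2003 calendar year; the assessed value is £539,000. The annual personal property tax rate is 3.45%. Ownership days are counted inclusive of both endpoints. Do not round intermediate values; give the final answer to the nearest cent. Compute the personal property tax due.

£7,845.77

Days held (2003-07-31 to 2003-12-31): 154 out of 365
Tax = £539,000 × 3.45% × 154/365 = £7,845.7726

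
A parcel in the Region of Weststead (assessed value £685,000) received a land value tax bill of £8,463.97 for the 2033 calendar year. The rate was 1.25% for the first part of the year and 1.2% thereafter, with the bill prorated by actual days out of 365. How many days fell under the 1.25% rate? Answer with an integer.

Let d = days at the first rate; then 365 − d days at the second rate.
£685,000 × [1.25%·d + 1.2%·(365−d)] / 365 = £8,463.97
Solving gives d = 260, so the new rate took effect on 18 Sep 2033.

260 days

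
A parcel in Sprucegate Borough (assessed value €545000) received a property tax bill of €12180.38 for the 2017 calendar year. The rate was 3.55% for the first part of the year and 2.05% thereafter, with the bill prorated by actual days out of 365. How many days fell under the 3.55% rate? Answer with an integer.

45 days

Let d = days at the first rate; then 365 − d days at the second rate.
€545000 × [3.55%·d + 2.05%·(365−d)] / 365 = €12180.38
Solving gives d = 45, so the new rate took effect on February 15, 2017.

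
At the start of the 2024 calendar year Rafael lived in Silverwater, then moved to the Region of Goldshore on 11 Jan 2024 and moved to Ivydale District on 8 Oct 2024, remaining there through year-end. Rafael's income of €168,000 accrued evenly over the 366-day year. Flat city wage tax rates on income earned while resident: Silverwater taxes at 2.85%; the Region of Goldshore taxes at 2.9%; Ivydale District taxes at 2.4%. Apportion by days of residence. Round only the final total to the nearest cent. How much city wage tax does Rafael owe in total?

€4,674.62

Silverwater, 1 Jan – 10 Jan 2024: 10 days → €168,000 × 2.85% × 10/366 = €130.8197
The Region of Goldshore, 11 Jan – 7 Oct 2024: 271 days → €168,000 × 2.9% × 271/366 = €3,607.4098
Ivydale District, 8 Oct – 31 Dec 2024: 85 days → €168,000 × 2.4% × 85/366 = €936.3934
Total = €4,674.6230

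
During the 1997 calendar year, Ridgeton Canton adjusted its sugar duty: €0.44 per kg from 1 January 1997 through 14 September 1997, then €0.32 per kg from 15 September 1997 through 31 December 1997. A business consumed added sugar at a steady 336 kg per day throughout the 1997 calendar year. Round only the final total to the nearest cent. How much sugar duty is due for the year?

1 January – 14 September 1997: 257 days × 336 kg/day = 86,352 kg at €0.44/kg → €37994.88
15 September – 31 December 1997: 108 days × 336 kg/day = 36,288 kg at €0.32/kg → €11612.16

€49607.04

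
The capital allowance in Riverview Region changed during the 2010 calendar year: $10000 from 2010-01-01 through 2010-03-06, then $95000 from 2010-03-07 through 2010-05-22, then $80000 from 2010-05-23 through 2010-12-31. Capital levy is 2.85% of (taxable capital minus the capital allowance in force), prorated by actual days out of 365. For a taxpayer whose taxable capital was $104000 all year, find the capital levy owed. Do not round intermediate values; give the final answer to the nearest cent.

$949.09

2010-01-01 to 2010-03-06: 65 days, exemption $10000 → ($104000 − $10000) × 2.85% × 65/365 = $477.0822
2010-03-07 to 2010-05-22: 77 days, exemption $95000 → ($104000 − $95000) × 2.85% × 77/365 = $54.1110
2010-05-23 to 2010-12-31: 223 days, exemption $80000 → ($104000 − $80000) × 2.85% × 223/365 = $417.8959
Total = $949.0890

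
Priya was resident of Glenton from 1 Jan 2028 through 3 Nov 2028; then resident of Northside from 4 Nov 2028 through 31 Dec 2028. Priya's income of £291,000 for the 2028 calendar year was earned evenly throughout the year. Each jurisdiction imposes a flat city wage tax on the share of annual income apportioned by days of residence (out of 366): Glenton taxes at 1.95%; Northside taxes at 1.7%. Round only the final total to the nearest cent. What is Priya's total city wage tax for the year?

£5,559.21

Glenton, 1 Jan – 3 Nov 2028: 308 days → £291,000 × 1.95% × 308/366 = £4,775.2623
Northside, 4 Nov – 31 Dec 2028: 58 days → £291,000 × 1.7% × 58/366 = £783.9508
Total = £5,559.2131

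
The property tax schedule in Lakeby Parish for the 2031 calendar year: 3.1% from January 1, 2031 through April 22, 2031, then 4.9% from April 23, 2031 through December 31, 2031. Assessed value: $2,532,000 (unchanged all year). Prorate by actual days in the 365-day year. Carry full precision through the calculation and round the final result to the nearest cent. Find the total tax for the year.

January 1 – April 22, 2031: 112 days at 3.1% → $2,532,000 × 3.1% × 112/365 = $24,085.2164
April 23 – December 31, 2031: 253 days at 4.9% → $2,532,000 × 4.9% × 253/365 = $85,997.8192
Total = $110,083.0356

$110,083.04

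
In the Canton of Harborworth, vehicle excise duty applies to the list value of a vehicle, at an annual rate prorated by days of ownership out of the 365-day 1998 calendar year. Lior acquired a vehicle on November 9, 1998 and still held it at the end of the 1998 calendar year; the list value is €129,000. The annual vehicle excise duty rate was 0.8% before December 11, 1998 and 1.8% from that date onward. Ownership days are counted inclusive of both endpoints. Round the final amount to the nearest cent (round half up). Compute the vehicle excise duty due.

€224.07

November 9 – December 10, 1998: 32 days at 0.8% → €129,000 × 0.8% × 32/365 = €90.4767
December 11 – December 31, 1998: 21 days at 1.8% → €129,000 × 1.8% × 21/365 = €133.5945
Total = €224.0712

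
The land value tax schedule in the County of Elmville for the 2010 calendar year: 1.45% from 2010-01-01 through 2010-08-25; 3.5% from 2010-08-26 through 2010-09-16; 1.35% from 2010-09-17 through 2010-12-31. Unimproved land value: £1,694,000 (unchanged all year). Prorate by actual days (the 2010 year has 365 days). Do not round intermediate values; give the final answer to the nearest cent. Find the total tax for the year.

£26,164.18

2010-01-01 to 2010-08-25: 237 days at 1.45% → £1,694,000 × 1.45% × 237/365 = £15,949.1260
2010-08-26 to 2010-09-16: 22 days at 3.5% → £1,694,000 × 3.5% × 22/365 = £3,573.6438
2010-09-17 to 2010-12-31: 106 days at 1.35% → £1,694,000 × 1.35% × 106/365 = £6,641.4082
Total = £26,164.1781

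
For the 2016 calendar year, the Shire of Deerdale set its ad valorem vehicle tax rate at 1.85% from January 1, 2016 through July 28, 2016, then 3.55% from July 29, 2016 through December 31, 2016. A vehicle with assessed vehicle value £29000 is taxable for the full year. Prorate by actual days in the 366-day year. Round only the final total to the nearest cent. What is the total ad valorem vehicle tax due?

£746.63

January 1 – July 28, 2016: 210 days at 1.85% → £29000 × 1.85% × 210/366 = £307.8279
July 29 – December 31, 2016: 156 days at 3.55% → £29000 × 3.55% × 156/366 = £438.8033
Total = £746.6311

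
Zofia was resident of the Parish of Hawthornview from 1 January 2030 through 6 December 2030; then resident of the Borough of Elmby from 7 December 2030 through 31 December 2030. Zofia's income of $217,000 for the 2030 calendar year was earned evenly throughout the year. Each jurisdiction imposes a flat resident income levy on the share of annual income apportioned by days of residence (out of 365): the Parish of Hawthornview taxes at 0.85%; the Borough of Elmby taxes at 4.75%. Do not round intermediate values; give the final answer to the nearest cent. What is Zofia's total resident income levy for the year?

$2,424.16

The Parish of Hawthornview, 1 January – 6 December 2030: 340 days → $217,000 × 0.85% × 340/365 = $1,718.1644
The Borough of Elmby, 7 December – 31 December 2030: 25 days → $217,000 × 4.75% × 25/365 = $705.9932
Total = $2,424.1575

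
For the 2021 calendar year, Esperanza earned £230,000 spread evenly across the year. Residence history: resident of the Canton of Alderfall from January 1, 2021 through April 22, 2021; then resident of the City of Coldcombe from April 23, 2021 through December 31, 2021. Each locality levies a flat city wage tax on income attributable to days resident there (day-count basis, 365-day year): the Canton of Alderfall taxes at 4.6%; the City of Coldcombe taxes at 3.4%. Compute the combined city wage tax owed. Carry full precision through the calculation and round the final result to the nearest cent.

The Canton of Alderfall, January 1 – April 22, 2021: 112 days → £230,000 × 4.6% × 112/365 = £3,246.4658
The City of Coldcombe, April 23 – December 31, 2021: 253 days → £230,000 × 3.4% × 253/365 = £5,420.4384
Total = £8,666.9041

£8,666.90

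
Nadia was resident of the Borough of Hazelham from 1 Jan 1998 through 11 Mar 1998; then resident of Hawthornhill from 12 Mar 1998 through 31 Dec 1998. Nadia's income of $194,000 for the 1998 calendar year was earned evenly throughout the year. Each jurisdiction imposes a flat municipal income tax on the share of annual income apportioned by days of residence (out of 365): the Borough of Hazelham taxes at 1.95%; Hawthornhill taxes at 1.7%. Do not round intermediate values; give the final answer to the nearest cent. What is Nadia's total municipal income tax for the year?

The Borough of Hazelham, 1 Jan – 11 Mar 1998: 70 days → $194,000 × 1.95% × 70/365 = $725.5068
Hawthornhill, 12 Mar – 31 Dec 1998: 295 days → $194,000 × 1.7% × 295/365 = $2,665.5068
Total = $3,391.0137

$3,391.01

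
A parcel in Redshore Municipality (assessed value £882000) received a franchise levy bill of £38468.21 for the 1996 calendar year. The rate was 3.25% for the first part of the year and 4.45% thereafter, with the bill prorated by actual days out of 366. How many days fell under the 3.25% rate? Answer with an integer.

27 days

Let d = days at the first rate; then 366 − d days at the second rate.
£882000 × [3.25%·d + 4.45%·(366−d)] / 366 = £38468.21
Solving gives d = 27, so the new rate took effect on January 28, 1996.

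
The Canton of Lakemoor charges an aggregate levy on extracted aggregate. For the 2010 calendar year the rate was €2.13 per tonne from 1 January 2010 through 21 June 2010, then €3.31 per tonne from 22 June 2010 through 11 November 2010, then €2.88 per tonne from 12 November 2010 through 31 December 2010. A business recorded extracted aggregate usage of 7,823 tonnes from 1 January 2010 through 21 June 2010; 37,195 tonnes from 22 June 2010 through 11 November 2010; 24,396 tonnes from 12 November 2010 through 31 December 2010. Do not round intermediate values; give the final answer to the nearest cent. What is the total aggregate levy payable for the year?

€210,038.92

1 January – 21 June 2010: 7,823 tonnes at €2.13/tonne → €16,662.99
22 June – 11 November 2010: 37,195 tonnes at €3.31/tonne → €123,115.45
12 November – 31 December 2010: 24,396 tonnes at €2.88/tonne → €70,260.48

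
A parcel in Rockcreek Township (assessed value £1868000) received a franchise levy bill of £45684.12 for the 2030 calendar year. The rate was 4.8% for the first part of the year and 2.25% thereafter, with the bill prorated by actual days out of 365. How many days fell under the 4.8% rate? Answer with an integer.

28 days

Let d = days at the first rate; then 365 − d days at the second rate.
£1868000 × [4.8%·d + 2.25%·(365−d)] / 365 = £45684.12
Solving gives d = 28, so the new rate took effect on January 29, 2030.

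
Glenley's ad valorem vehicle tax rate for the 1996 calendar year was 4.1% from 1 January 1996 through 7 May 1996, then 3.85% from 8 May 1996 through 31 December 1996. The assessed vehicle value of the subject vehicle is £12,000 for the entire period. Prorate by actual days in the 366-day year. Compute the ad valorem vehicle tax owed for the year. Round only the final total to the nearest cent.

£472.49

1 January – 7 May 1996: 128 days at 4.1% → £12,000 × 4.1% × 128/366 = £172.0656
8 May – 31 December 1996: 238 days at 3.85% → £12,000 × 3.85% × 238/366 = £300.4262
Total = £472.4918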